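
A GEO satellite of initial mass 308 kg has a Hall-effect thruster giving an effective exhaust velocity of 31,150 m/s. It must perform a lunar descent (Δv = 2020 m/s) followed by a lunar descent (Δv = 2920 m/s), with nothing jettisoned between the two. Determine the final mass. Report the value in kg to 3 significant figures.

final mass ≈ 263 kg

After the first burn: m = 308 × exp(−2020/31150.0) = 308 × 0.93721 = 288.661 kg.
After the second burn: m = 288.661 × exp(−2920/31150.0) = 288.661 × 0.91052 = 262.832 kg.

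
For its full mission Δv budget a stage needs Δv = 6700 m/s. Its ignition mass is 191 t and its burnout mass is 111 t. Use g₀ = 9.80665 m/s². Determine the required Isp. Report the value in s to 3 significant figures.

ln(m₀/m_f) = ln(191000/111000) = ln(1.721) = 0.5427.
Using Δv = v_e ln(m₀/m_f): v_e = Δv / ln(m₀/m_f) = 6700 / 0.5427 = 12344.7 m/s.
Isp = v_e / g₀ = 12344.7 / 9.80665 = 1258.8 s.

Isp ≈ 1260 s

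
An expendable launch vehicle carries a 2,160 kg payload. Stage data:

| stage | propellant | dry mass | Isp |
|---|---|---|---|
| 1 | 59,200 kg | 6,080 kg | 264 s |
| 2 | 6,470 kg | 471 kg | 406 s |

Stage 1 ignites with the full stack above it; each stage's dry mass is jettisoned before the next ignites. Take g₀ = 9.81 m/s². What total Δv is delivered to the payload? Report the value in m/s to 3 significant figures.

Ignition mass of stage 1 = 59,200+6,080 + 6,470+471 + 2,160 = 74,381 kg.
Stage 1: m₀ = 74,381 kg, m_f = 74,381 − 59,200 = 15,181 kg; Δv = 264×9.81×ln(4.9) = 2589.8×1.5892 ≈ 4116 m/s.
Stage 2: m₀ = 9,101 kg, m_f = 9,101 − 6,470 = 2,631 kg; Δv = 406×9.81×ln(3.459) = 3982.9×1.2410 ≈ 4943 m/s.
Total Δv = 4116 + 4943 = 9059 m/s.

Δv ≈ 9060 m/s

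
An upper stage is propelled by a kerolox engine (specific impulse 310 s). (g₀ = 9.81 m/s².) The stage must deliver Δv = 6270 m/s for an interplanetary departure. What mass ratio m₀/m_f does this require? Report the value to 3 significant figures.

mass ratio ≈ 7.86

v_e = Isp · g₀ = 310 × 9.81 = 3041.1 m/s.
Rocket equation: m₀/m_f = exp(Δv / v_e) = exp(6270 / 3041.1) = exp(2.0618) = 7.8597.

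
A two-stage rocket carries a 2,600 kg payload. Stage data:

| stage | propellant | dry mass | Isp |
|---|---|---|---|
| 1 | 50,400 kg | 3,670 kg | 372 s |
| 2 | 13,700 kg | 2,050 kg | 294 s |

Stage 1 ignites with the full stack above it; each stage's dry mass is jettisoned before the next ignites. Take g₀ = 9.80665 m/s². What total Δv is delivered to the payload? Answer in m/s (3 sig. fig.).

Ignition mass of stage 1 = 50,400+3,670 + 13,700+2,050 + 2,600 = 72,420 kg.
Stage 1: m₀ = 72,420 kg, m_f = 72,420 − 50,400 = 22,020 kg; Δv = 372×9.80665×ln(3.289) = 3648.1×1.1905 ≈ 4343 m/s.
Stage 2: m₀ = 18,350 kg, m_f = 18,350 − 13,700 = 4,650 kg; Δv = 294×9.80665×ln(3.946) = 2883.2×1.3728 ≈ 3958 m/s.
Total Δv = 4343 + 3958 = 8301 m/s.

Δv ≈ 8300 m/s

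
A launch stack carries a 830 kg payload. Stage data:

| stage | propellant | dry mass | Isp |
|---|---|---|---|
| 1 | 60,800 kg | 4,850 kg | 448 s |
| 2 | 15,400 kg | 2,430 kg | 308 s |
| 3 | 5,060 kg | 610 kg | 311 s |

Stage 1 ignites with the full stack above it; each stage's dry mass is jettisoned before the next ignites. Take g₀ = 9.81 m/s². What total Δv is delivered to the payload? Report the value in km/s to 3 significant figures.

Δv ≈ 12.6 km/s

Ignition mass of stage 1 = 60,800+4,850 + 15,400+2,430 + 5,060+610 + 830 = 89,980 kg.
Stage 1: m₀ = 89,980 kg, m_f = 89,980 − 60,800 = 29,180 kg; Δv = 448×9.81×ln(3.084) = 4394.9×1.1261 ≈ 4949 m/s.
Stage 2: m₀ = 24,330 kg, m_f = 24,330 − 15,400 = 8,930 kg; Δv = 308×9.81×ln(2.725) = 3021.5×1.0023 ≈ 3028 m/s.
Stage 3: m₀ = 6,500 kg, m_f = 6,500 − 5,060 = 1,440 kg; Δv = 311×9.81×ln(4.514) = 3050.9×1.5072 ≈ 4598 m/s.
Total Δv = 4949 + 3028 + 4598 = 12575 m/s.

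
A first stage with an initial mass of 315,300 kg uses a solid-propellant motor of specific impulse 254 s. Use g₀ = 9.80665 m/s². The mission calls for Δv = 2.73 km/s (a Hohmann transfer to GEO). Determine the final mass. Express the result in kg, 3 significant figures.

final mass ≈ 105000 kg

v_e = Isp · g₀ = 254 × 9.80665 = 2490.9 m/s.
Rocket equation: m₀/m_f = exp(Δv / v_e) = exp(2730 / 2490.9) = exp(1.0960) = 2.9922.
m_f = m₀ / 2.9922 = 315,300 / 2.9922 = 105,374 kg.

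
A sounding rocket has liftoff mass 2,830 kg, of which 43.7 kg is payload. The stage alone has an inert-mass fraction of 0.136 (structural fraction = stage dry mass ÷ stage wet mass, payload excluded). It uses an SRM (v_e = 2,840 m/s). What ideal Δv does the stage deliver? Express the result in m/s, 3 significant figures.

Stage wet mass = m₀ − payload = 2,830 − 43.7 = 2,786.3 kg.
Stage dry mass = ε × stage wet mass = 0.136 × 2,786.3 = 378.937 kg.
Burnout mass m_f = stage dry + payload = 378.937 + 43.7 = 422.637 kg.
From the ideal rocket equation, Δv = v_e · ln(2,830/422.637) = 2840.0 × ln(6.696) = 2840.0 × 1.9015 ≈ 5400 m/s.

Δv ≈ 5400 m/s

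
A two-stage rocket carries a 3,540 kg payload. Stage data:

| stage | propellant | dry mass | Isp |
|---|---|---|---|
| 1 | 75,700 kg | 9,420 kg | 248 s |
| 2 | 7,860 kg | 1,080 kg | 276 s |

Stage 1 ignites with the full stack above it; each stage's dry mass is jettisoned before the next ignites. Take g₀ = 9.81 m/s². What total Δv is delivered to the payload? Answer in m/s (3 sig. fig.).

Ignition mass of stage 1 = 75,700+9,420 + 7,860+1,080 + 3,540 = 97,600 kg.
Stage 1: m₀ = 97,600 kg, m_f = 97,600 − 75,700 = 21,900 kg; Δv = 248×9.81×ln(4.457) = 2432.9×1.4944 ≈ 3636 m/s.
Stage 2: m₀ = 12,480 kg, m_f = 12,480 − 7,860 = 4,620 kg; Δv = 276×9.81×ln(2.701) = 2707.6×0.9937 ≈ 2691 m/s.
Total Δv = 3636 + 2691 = 6327 m/s.

Δv ≈ 6330 m/s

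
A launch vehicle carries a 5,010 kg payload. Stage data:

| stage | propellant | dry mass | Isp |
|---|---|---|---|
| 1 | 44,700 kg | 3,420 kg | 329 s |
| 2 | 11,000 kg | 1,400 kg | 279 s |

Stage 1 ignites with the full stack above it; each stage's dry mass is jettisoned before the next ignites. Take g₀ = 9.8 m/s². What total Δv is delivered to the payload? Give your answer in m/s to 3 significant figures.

Ignition mass of stage 1 = 44,700+3,420 + 11,000+1,400 + 5,010 = 65,530 kg.
Stage 1: m₀ = 65,530 kg, m_f = 65,530 − 44,700 = 20,830 kg; Δv = 329×9.8×ln(3.146) = 3224.2×1.1461 ≈ 3695 m/s.
Stage 2: m₀ = 17,410 kg, m_f = 17,410 − 11,000 = 6,410 kg; Δv = 279×9.8×ln(2.716) = 2734.2×0.9992 ≈ 2732 m/s.
Total Δv = 3695 + 2732 = 6427 m/s.

Δv ≈ 6430 m/s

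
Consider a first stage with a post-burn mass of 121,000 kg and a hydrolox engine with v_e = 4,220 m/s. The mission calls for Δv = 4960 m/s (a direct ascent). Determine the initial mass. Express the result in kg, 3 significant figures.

m₀/m_f = exp(Δv / v_e) = exp(4960 / 4220.0) = exp(1.1754) = 3.2393.
m₀ = m_f × 3.2393 = 121,000 × 3.2393 = 391,955 kg.

initial mass ≈ 392000 kg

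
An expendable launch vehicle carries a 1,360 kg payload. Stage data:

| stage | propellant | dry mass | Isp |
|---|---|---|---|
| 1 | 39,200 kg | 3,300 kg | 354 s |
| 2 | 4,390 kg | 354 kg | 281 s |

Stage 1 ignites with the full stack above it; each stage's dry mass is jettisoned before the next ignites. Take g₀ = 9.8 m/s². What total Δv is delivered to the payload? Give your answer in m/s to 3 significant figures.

Δv ≈ 9200 m/s

Ignition mass of stage 1 = 39,200+3,300 + 4,390+354 + 1,360 = 48,604 kg.
Stage 1: m₀ = 48,604 kg, m_f = 48,604 − 39,200 = 9,404 kg; Δv = 354×9.8×ln(5.168) = 3469.2×1.6426 ≈ 5698 m/s.
Stage 2: m₀ = 6,104 kg, m_f = 6,104 − 4,390 = 1,714 kg; Δv = 281×9.8×ln(3.561) = 2753.8×1.2701 ≈ 3498 m/s.
Total Δv = 5698 + 3498 = 9196 m/s.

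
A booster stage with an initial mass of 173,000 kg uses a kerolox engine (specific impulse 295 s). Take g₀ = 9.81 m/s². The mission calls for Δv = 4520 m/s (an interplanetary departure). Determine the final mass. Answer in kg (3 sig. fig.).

final mass ≈ 36300 kg

v_e = Isp · g₀ = 295 × 9.81 = 2894.0 m/s.
m₀/m_f = exp(Δv / v_e) = exp(4520 / 2894.0) = exp(1.5619) = 4.7678.
m_f = m₀ / 4.7678 = 173,000 / 4.7678 = 36,285.1 kg.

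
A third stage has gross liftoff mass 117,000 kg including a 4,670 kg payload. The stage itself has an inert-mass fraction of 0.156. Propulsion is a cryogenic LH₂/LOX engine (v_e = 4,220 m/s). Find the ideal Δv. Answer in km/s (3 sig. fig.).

Stage wet mass = m₀ − payload = 117,000 − 4,670 = 112,330 kg.
Stage dry mass = ε × stage wet mass = 0.156 × 112,330 = 17,523.5 kg.
Burnout mass m_f = stage dry + payload = 17,523.5 + 4,670 = 22,193.5 kg.
Using Δv = v_e ln(m₀/m_f): Δv = v_e · ln(117,000/22,193.5) = 4220.0 × ln(5.272) = 4220.0 × 1.6624 ≈ 7015 m/s.

Δv ≈ 7.02 km/s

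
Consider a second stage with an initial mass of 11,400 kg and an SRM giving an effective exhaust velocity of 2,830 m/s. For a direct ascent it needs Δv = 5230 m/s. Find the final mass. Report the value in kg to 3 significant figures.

final mass ≈ 1800 kg

m₀/m_f = exp(Δv / v_e) = exp(5230 / 2830.0) = exp(1.8481) = 6.3475.
m_f = m₀ / 6.3475 = 11,400 / 6.3475 = 1,795.98 kg.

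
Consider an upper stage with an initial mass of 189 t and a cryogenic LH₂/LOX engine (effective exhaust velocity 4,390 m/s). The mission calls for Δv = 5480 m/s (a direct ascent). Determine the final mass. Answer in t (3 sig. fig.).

From the ideal rocket equation, m₀/m_f = exp(Δv / v_e) = exp(5480 / 4390.0) = exp(1.2483) = 3.4844.
m_f = m₀ / 3.4844 = 189 / 3.4844 = 54.2418 t.

final mass ≈ 54.2 t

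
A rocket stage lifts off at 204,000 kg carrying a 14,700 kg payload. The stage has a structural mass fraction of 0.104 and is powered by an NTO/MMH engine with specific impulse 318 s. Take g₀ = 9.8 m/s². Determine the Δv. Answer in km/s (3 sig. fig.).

Stage wet mass = m₀ − payload = 204,000 − 14,700 = 189,300 kg.
Stage dry mass = ε × stage wet mass = 0.104 × 189,300 = 19,687.2 kg.
Burnout mass m_f = stage dry + payload = 19,687.2 + 14,700 = 34,387.2 kg.
v_e = Isp · g₀ = 318 × 9.8 = 3116.4 m/s.
From the ideal rocket equation, Δv = v_e · ln(204,000/34,387.2) = 3116.4 × ln(5.932) = 3116.4 × 1.7804 ≈ 5549 m/s.

Δv ≈ 5.55 km/s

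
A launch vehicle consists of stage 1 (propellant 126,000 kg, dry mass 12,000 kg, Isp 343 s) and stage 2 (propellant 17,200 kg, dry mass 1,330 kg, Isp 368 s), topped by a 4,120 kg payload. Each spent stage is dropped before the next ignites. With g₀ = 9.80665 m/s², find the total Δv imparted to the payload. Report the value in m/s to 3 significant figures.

Ignition mass of stage 1 = 126,000+12,000 + 17,200+1,330 + 4,120 = 160,650 kg.
Stage 1: m₀ = 160,650 kg, m_f = 160,650 − 126,000 = 34,650 kg; Δv = 343×9.80665×ln(4.636) = 3363.7×1.5339 ≈ 5160 m/s.
Stage 2: m₀ = 22,650 kg, m_f = 22,650 − 17,200 = 5,450 kg; Δv = 368×9.80665×ln(4.156) = 3608.8×1.4245 ≈ 5141 m/s.
Total Δv = 5160 + 5141 = 10301 m/s.

Δv ≈ 10300 m/s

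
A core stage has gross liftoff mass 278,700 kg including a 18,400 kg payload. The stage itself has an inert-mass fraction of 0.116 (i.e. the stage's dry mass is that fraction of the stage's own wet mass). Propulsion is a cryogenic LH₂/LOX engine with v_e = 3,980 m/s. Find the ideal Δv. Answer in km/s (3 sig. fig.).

Δv ≈ 6.95 km/s

Stage wet mass = m₀ − payload = 278,700 − 18,400 = 260,300 kg.
Stage dry mass = ε × stage wet mass = 0.116 × 260,300 = 30,194.8 kg.
Burnout mass m_f = stage dry + payload = 30,194.8 + 18,400 = 48,594.8 kg.
Rocket equation: Δv = v_e · ln(278,700/48,594.8) = 3980.0 × ln(5.735) = 3980.0 × 1.7466 ≈ 6952 m/s.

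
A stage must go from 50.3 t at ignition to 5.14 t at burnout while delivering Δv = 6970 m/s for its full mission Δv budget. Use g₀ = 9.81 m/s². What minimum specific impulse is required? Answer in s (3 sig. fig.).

ln(m₀/m_f) = ln(50300/5140) = ln(9.786) = 2.2810.
Rocket equation: v_e = Δv / ln(m₀/m_f) = 6970 / 2.2810 = 3055.7 m/s.
Isp = v_e / g₀ = 3055.7 / 9.81 = 311.5 s.

Isp ≈ 311 s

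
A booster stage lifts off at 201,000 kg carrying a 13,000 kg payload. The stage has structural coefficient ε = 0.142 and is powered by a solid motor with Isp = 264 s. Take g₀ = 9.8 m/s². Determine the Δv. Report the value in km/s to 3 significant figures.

Stage wet mass = m₀ − payload = 201,000 − 13,000 = 188,000 kg.
Stage dry mass = ε × stage wet mass = 0.142 × 188,000 = 26,696 kg.
Burnout mass m_f = stage dry + payload = 26,696 + 13,000 = 39,696 kg.
v_e = Isp · g₀ = 264 × 9.8 = 2587.2 m/s.
Δv = v_e · ln(201,000/39,696) = 2587.2 × ln(5.063) = 2587.2 × 1.6221 ≈ 4197 m/s.

Δv ≈ 4.20 km/s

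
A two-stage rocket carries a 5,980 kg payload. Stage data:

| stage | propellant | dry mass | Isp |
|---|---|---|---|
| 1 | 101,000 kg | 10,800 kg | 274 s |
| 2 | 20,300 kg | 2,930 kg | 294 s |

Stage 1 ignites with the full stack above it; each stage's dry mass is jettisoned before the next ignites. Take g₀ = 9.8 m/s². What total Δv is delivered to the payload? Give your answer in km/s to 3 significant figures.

Δv ≈ 6.80 km/s

Ignition mass of stage 1 = 101,000+10,800 + 20,300+2,930 + 5,980 = 141,010 kg.
Stage 1: m₀ = 141,010 kg, m_f = 141,010 − 101,000 = 40,010 kg; Δv = 274×9.8×ln(3.524) = 2685.2×1.2597 ≈ 3383 m/s.
Stage 2: m₀ = 29,210 kg, m_f = 29,210 − 20,300 = 8,910 kg; Δv = 294×9.8×ln(3.278) = 2881.2×1.1873 ≈ 3421 m/s.
Total Δv = 3383 + 3421 = 6804 m/s.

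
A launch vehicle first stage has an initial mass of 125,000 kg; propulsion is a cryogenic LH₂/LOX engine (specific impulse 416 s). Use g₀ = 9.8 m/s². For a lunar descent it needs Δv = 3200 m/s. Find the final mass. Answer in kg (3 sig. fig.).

v_e = Isp · g₀ = 416 × 9.8 = 4076.8 m/s.
From the ideal rocket equation, m₀/m_f = exp(Δv / v_e) = exp(3200 / 4076.8) = exp(0.7849) = 2.1923.
m_f = m₀ / 2.1923 = 125,000 / 2.1923 = 57,017.7 kg.

final mass ≈ 57000 kg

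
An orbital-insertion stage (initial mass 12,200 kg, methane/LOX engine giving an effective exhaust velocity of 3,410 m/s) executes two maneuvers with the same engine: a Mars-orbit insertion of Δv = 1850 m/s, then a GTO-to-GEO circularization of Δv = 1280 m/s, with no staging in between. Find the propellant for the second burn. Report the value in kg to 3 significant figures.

propellant for the second burn ≈ 2220 kg

After the first burn: m = 12200 × exp(−1850/3410.0) = 12200 × 0.58128 = 7,091.62 kg.
After the second burn: m = 7,091.62 × exp(−1280/3410.0) = 7,091.62 × 0.68704 = 4,872.23 kg.
Second-burn propellant = 7,091.62 − 4,872.23 = 2,219.39 kg.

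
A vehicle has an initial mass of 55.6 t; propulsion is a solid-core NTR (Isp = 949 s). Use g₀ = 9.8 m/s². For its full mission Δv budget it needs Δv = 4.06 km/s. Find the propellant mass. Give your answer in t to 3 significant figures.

v_e = Isp · g₀ = 949 × 9.8 = 9300.2 m/s.
m₀/m_f = exp(Δv / v_e) = exp(4060 / 9300.2) = exp(0.4365) = 1.5474.
m_f = 55.6 / 1.5474 = 35.9312 t, so propellant = m₀ − m_f = 55.6 − 35.9312 = 19.6688 t.

propellant mass ≈ 19.7 t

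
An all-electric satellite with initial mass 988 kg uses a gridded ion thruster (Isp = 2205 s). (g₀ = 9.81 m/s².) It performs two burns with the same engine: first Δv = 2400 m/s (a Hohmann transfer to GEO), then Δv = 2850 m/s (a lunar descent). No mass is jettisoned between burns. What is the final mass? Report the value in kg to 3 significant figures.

final mass ≈ 775 kg

v_e = Isp · g₀ = 2205 × 9.81 = 21631.1 m/s.
After the first burn: m = 988 × exp(−2400/21631.1) = 988 × 0.89498 = 884.24 kg.
After the second burn: m = 884.24 × exp(−2850/21631.1) = 884.24 × 0.87656 = 775.089 kg.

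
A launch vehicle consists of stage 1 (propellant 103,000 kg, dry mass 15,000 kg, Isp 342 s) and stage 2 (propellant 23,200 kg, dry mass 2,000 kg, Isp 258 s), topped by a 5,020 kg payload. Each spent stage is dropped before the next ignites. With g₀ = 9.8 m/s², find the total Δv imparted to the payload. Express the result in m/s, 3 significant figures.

Ignition mass of stage 1 = 103,000+15,000 + 23,200+2,000 + 5,020 = 148,220 kg.
Stage 1: m₀ = 148,220 kg, m_f = 148,220 − 103,000 = 45,220 kg; Δv = 342×9.8×ln(3.278) = 3351.6×1.1872 ≈ 3979 m/s.
Stage 2: m₀ = 30,220 kg, m_f = 30,220 − 23,200 = 7,020 kg; Δv = 258×9.8×ln(4.305) = 2528.4×1.4597 ≈ 3691 m/s.
Total Δv = 3979 + 3691 = 7670 m/s.

Δv ≈ 7670 m/s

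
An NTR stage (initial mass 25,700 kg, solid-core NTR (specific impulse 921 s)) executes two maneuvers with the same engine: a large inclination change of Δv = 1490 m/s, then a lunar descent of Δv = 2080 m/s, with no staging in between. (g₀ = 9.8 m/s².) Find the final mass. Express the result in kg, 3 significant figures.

final mass ≈ 17300 kg

v_e = Isp · g₀ = 921 × 9.8 = 9025.8 m/s.
After the first burn: m = 25700 × exp(−1490/9025.8) = 25700 × 0.84782 = 21,789 kg.
After the second burn: m = 21,789 × exp(−2080/9025.8) = 21,789 × 0.79418 = 17,304.4 kg.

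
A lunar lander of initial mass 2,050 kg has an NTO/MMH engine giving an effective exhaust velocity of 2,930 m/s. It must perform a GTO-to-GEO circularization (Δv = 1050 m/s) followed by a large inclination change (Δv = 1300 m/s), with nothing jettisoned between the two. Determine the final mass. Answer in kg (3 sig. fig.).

final mass ≈ 919 kg

After the first burn: m = 2050 × exp(−1050/2930.0) = 2050 × 0.69882 = 1,432.58 kg.
After the second burn: m = 1,432.58 × exp(−1300/2930.0) = 1,432.58 × 0.64167 = 919.244 kg.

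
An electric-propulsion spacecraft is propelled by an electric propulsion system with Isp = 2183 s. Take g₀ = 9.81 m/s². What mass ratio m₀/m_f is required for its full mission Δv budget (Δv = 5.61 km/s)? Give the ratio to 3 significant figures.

mass ratio ≈ 1.30

v_e = Isp · g₀ = 2183 × 9.81 = 21415.2 m/s.
Rocket equation: m₀/m_f = exp(Δv / v_e) = exp(5610 / 21415.2) = exp(0.2620) = 1.2995.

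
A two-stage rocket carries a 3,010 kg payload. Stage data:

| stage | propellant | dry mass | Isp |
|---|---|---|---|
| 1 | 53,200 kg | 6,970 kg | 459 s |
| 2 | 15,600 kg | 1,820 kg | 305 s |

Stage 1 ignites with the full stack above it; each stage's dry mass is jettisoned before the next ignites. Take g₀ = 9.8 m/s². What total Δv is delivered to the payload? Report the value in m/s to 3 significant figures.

Δv ≈ 9160 m/s

Ignition mass of stage 1 = 53,200+6,970 + 15,600+1,820 + 3,010 = 80,600 kg.
Stage 1: m₀ = 80,600 kg, m_f = 80,600 − 53,200 = 27,400 kg; Δv = 459×9.8×ln(2.942) = 4498.2×1.0790 ≈ 4853 m/s.
Stage 2: m₀ = 20,430 kg, m_f = 20,430 − 15,600 = 4,830 kg; Δv = 305×9.8×ln(4.23) = 2989.0×1.4422 ≈ 4311 m/s.
Total Δv = 4853 + 4311 = 9164 m/s.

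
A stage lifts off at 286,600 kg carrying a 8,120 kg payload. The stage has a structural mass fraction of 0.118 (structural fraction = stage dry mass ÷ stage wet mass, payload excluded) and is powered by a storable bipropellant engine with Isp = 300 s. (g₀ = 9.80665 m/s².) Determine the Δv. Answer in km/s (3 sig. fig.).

Stage wet mass = m₀ − payload = 286,600 − 8,120 = 278,480 kg.
Stage dry mass = ε × stage wet mass = 0.118 × 278,480 = 32,860.6 kg.
Burnout mass m_f = stage dry + payload = 32,860.6 + 8,120 = 40,980.6 kg.
v_e = Isp · g₀ = 300 × 9.80665 = 2942.0 m/s.
Δv = v_e · ln(286,600/40,980.6) = 2942.0 × ln(6.994) = 2942.0 × 1.9450 ≈ 5722 m/s.

Δv ≈ 5.72 km/s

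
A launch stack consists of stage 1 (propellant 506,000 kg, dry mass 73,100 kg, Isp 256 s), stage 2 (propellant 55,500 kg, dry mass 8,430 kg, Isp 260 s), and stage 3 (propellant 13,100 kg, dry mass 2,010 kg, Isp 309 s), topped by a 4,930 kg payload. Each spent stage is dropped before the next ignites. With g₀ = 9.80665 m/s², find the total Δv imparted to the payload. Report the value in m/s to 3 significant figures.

Ignition mass of stage 1 = 506,000+73,100 + 55,500+8,430 + 13,100+2,010 + 4,930 = 663,070 kg.
Stage 1: m₀ = 663,070 kg, m_f = 663,070 − 506,000 = 157,070 kg; Δv = 256×9.80665×ln(4.221) = 2510.5×1.4402 ≈ 3616 m/s.
Stage 2: m₀ = 83,970 kg, m_f = 83,970 − 55,500 = 28,470 kg; Δv = 260×9.80665×ln(2.949) = 2549.7×1.0816 ≈ 2758 m/s.
Stage 3: m₀ = 20,040 kg, m_f = 20,040 − 13,100 = 6,940 kg; Δv = 309×9.80665×ln(2.888) = 3030.3×1.0604 ≈ 3213 m/s.
Total Δv = 3616 + 2758 + 3213 = 9587 m/s.

Δv ≈ 9590 m/s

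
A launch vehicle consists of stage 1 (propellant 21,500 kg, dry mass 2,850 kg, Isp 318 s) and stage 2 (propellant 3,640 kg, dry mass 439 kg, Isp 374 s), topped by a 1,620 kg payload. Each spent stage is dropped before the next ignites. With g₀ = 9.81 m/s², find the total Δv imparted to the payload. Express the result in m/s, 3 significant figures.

Δv ≈ 7660 m/s

Ignition mass of stage 1 = 21,500+2,850 + 3,640+439 + 1,620 = 30,049 kg.
Stage 1: m₀ = 30,049 kg, m_f = 30,049 − 21,500 = 8,549 kg; Δv = 318×9.81×ln(3.515) = 3119.6×1.2570 ≈ 3921 m/s.
Stage 2: m₀ = 5,699 kg, m_f = 5,699 − 3,640 = 2,059 kg; Δv = 374×9.81×ln(2.768) = 3668.9×1.0181 ≈ 3735 m/s.
Total Δv = 3921 + 3735 = 7656 m/s.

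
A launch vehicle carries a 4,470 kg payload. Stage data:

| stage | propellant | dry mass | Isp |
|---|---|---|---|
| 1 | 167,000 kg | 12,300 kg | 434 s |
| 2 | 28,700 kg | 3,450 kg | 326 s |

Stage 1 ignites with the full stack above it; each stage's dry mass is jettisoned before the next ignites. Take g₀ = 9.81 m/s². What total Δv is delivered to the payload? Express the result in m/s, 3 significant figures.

Ignition mass of stage 1 = 167,000+12,300 + 28,700+3,450 + 4,470 = 215,920 kg.
Stage 1: m₀ = 215,920 kg, m_f = 215,920 − 167,000 = 48,920 kg; Δv = 434×9.81×ln(4.414) = 4257.5×1.4847 ≈ 6321 m/s.
Stage 2: m₀ = 36,620 kg, m_f = 36,620 − 28,700 = 7,920 kg; Δv = 326×9.81×ln(4.624) = 3198.1×1.5312 ≈ 4897 m/s.
Total Δv = 6321 + 4897 = 11218 m/s.

Δv ≈ 11200 m/s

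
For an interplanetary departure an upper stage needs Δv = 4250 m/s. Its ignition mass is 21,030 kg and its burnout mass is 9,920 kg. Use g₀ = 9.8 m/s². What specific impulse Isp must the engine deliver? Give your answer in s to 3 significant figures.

Isp ≈ 577 s

ln(m₀/m_f) = ln(21030/9920) = ln(2.12) = 0.7514.
Using Δv = v_e ln(m₀/m_f): v_e = Δv / ln(m₀/m_f) = 4250 / 0.7514 = 5656.1 m/s.
Isp = v_e / g₀ = 5656.1 / 9.8 = 577.2 s.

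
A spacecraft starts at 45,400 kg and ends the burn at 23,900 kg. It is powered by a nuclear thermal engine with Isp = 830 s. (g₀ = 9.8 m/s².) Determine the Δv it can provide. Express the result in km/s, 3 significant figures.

v_e = Isp · g₀ = 830 × 9.8 = 8134.0 m/s.
Rocket equation: Δv = v_e · ln(m₀/m_f) = 8134.0 × ln(1.9) = 8134.0 × 0.6416 ≈ 5219.0 m/s.

Δv ≈ 5.22 km/s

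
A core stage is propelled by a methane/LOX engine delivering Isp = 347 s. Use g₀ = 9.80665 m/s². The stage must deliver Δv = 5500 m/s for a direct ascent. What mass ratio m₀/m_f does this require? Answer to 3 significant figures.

mass ratio ≈ 5.03

v_e = Isp · g₀ = 347 × 9.80665 = 3402.9 m/s.
Using Δv = v_e ln(m₀/m_f): m₀/m_f = exp(Δv / v_e) = exp(5500 / 3402.9) = exp(1.6163) = 5.0343.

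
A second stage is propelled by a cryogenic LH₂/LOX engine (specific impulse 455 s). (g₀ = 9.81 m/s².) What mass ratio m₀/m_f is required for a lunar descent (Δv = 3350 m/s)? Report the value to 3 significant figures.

v_e = Isp · g₀ = 455 × 9.81 = 4463.6 m/s.
m₀/m_f = exp(Δv / v_e) = exp(3350 / 4463.6) = exp(0.7505) = 2.1181.

mass ratio ≈ 2.12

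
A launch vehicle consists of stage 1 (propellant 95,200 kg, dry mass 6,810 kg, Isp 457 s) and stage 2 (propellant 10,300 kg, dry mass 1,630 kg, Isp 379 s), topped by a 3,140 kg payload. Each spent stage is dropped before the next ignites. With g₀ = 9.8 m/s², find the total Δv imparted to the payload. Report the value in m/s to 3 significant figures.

Ignition mass of stage 1 = 95,200+6,810 + 10,300+1,630 + 3,140 = 117,080 kg.
Stage 1: m₀ = 117,080 kg, m_f = 117,080 − 95,200 = 21,880 kg; Δv = 457×9.8×ln(5.351) = 4478.6×1.6773 ≈ 7512 m/s.
Stage 2: m₀ = 15,070 kg, m_f = 15,070 − 10,300 = 4,770 kg; Δv = 379×9.8×ln(3.159) = 3714.2×1.1504 ≈ 4273 m/s.
Total Δv = 7512 + 4273 = 11785 m/s.

Δv ≈ 11800 m/s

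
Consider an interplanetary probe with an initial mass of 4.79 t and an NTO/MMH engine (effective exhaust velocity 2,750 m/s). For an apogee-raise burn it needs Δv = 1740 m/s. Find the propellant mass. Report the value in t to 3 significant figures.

Rocket equation: m₀/m_f = exp(Δv / v_e) = exp(1740 / 2750.0) = exp(0.6327) = 1.8827.
m_f = 4.79 / 1.8827 = 2.54422 t, so propellant = m₀ − m_f = 4.79 − 2.54422 = 2.24578 t.

propellant mass ≈ 2.25 t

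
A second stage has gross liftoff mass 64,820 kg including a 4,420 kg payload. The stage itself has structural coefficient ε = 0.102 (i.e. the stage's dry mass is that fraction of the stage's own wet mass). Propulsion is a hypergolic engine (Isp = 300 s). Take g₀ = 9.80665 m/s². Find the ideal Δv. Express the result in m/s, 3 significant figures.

Stage wet mass = m₀ − payload = 64,820 − 4,420 = 60,400 kg.
Stage dry mass = ε × stage wet mass = 0.102 × 60,400 = 6,160.8 kg.
Burnout mass m_f = stage dry + payload = 6,160.8 + 4,420 = 10,580.8 kg.
v_e = Isp · g₀ = 300 × 9.80665 = 2942.0 m/s.
From the ideal rocket equation, Δv = v_e · ln(64,820/10,580.8) = 2942.0 × ln(6.126) = 2942.0 × 1.8126 ≈ 5333 m/s.

Δv ≈ 5330 m/s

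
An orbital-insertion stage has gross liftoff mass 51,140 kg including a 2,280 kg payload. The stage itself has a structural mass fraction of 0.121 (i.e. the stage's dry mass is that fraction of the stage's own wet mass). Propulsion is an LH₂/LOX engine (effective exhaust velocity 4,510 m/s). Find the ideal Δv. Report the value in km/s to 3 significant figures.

Stage wet mass = m₀ − payload = 51,140 − 2,280 = 48,860 kg.
Stage dry mass = ε × stage wet mass = 0.121 × 48,860 = 5,912.06 kg.
Burnout mass m_f = stage dry + payload = 5,912.06 + 2,280 = 8,192.06 kg.
Δv = v_e · ln(51,140/8,192.06) = 4510.0 × ln(6.243) = 4510.0 × 1.8314 ≈ 8260 m/s.

Δv ≈ 8.26 km/s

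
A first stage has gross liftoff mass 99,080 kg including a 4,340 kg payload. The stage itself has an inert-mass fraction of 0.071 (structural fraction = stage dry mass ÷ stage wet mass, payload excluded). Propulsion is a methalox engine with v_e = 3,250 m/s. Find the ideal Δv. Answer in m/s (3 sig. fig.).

Stage wet mass = m₀ − payload = 99,080 − 4,340 = 94,740 kg.
Stage dry mass = ε × stage wet mass = 0.071 × 94,740 = 6,726.54 kg.
Burnout mass m_f = stage dry + payload = 6,726.54 + 4,340 = 11,066.54 kg.
Rocket equation: Δv = v_e · ln(99,080/11,066.54) = 3250.0 × ln(8.953) = 3250.0 × 2.1920 ≈ 7124 m/s.

Δv ≈ 7120 m/s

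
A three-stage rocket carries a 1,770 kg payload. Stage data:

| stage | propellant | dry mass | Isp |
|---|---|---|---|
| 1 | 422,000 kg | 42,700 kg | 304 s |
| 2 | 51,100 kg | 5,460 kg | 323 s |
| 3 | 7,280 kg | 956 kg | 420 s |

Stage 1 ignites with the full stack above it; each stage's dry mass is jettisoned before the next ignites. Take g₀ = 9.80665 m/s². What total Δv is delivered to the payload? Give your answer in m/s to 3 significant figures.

Ignition mass of stage 1 = 422,000+42,700 + 51,100+5,460 + 7,280+956 + 1,770 = 531,266 kg.
Stage 1: m₀ = 531,266 kg, m_f = 531,266 − 422,000 = 109,266 kg; Δv = 304×9.80665×ln(4.862) = 2981.2×1.5815 ≈ 4715 m/s.
Stage 2: m₀ = 66,566 kg, m_f = 66,566 − 51,100 = 15,466 kg; Δv = 323×9.80665×ln(4.304) = 3167.5×1.4595 ≈ 4623 m/s.
Stage 3: m₀ = 10,006 kg, m_f = 10,006 − 7,280 = 2,726 kg; Δv = 420×9.80665×ln(3.671) = 4118.8×1.3003 ≈ 5356 m/s.
Total Δv = 4715 + 4623 + 5356 = 14694 m/s.

Δv ≈ 14700 m/s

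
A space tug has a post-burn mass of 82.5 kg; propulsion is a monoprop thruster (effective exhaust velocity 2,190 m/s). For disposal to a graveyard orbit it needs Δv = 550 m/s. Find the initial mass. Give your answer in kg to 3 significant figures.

initial mass ≈ 106 kg

m₀/m_f = exp(Δv / v_e) = exp(550 / 2190.0) = exp(0.2511) = 1.2855.
m₀ = m_f × 1.2855 = 82.5 × 1.2855 = 106.054 kg.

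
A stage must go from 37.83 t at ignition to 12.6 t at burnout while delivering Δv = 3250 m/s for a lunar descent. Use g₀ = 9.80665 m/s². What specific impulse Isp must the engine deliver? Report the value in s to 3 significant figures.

Isp ≈ 301 s

ln(m₀/m_f) = ln(37830/12600) = ln(3.002) = 1.0994.
v_e = Δv / ln(m₀/m_f) = 3250 / 1.0994 = 2956.1 m/s.
Isp = v_e / g₀ = 2956.1 / 9.80665 = 301.4 s.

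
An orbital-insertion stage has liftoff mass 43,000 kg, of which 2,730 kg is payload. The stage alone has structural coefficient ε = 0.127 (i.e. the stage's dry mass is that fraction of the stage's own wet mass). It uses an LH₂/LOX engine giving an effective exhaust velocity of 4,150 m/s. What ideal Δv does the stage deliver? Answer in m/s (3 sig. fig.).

Stage wet mass = m₀ − payload = 43,000 − 2,730 = 40,270 kg.
Stage dry mass = ε × stage wet mass = 0.127 × 40,270 = 5,114.29 kg.
Burnout mass m_f = stage dry + payload = 5,114.29 + 2,730 = 7,844.29 kg.
Δv = v_e · ln(43,000/7,844.29) = 4150.0 × ln(5.482) = 4150.0 × 1.7014 ≈ 7061 m/s.

Δv ≈ 7060 m/s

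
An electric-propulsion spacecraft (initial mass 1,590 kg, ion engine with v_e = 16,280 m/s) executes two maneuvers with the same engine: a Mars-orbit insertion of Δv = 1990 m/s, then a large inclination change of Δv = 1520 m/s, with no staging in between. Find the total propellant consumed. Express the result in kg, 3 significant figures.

After the first burn: m = 1590 × exp(−1990/16280.0) = 1590 × 0.88494 = 1,407.05 kg.
After the second burn: m = 1,407.05 × exp(−1520/16280.0) = 1,407.05 × 0.91086 = 1,281.63 kg.
Total propellant = m₀ − m_final = 1590 − 1,281.63 = 308.37 kg.

total propellant consumed ≈ 308 kg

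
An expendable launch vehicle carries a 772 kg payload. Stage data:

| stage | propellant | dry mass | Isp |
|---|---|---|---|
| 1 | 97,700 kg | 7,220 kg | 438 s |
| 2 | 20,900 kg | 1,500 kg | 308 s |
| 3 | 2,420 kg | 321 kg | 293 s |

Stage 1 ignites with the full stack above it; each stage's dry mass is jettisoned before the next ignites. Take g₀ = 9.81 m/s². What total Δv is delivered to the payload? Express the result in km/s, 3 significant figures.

Ignition mass of stage 1 = 97,700+7,220 + 20,900+1,500 + 2,420+321 + 772 = 130,833 kg.
Stage 1: m₀ = 130,833 kg, m_f = 130,833 − 97,700 = 33,133 kg; Δv = 438×9.81×ln(3.949) = 4296.8×1.3734 ≈ 5901 m/s.
Stage 2: m₀ = 25,913 kg, m_f = 25,913 − 20,900 = 5,013 kg; Δv = 308×9.81×ln(5.169) = 3021.5×1.6427 ≈ 4963 m/s.
Stage 3: m₀ = 3,513 kg, m_f = 3,513 − 2,420 = 1,093 kg; Δv = 293×9.81×ln(3.214) = 2874.3×1.1675 ≈ 3356 m/s.
Total Δv = 5901 + 4963 + 3356 = 14220 m/s.

Δv ≈ 14.2 km/s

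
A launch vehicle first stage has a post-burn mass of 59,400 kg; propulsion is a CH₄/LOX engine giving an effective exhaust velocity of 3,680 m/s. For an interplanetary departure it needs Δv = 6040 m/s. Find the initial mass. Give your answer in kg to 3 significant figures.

initial mass ≈ 307000 kg

Using Δv = v_e ln(m₀/m_f): m₀/m_f = exp(Δv / v_e) = exp(6040 / 3680.0) = exp(1.6413) = 5.1619.
m₀ = m_f × 5.1619 = 59,400 × 5.1619 = 306,617 kg.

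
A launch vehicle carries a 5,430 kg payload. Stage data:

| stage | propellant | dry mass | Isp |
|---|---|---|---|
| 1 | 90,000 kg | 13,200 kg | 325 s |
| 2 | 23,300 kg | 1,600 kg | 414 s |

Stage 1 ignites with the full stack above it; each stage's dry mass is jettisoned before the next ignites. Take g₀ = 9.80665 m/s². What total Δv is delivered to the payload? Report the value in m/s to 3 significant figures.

Ignition mass of stage 1 = 90,000+13,200 + 23,300+1,600 + 5,430 = 133,530 kg.
Stage 1: m₀ = 133,530 kg, m_f = 133,530 − 90,000 = 43,530 kg; Δv = 325×9.80665×ln(3.068) = 3187.2×1.1209 ≈ 3572 m/s.
Stage 2: m₀ = 30,330 kg, m_f = 30,330 − 23,300 = 7,030 kg; Δv = 414×9.80665×ln(4.314) = 4060.0×1.4620 ≈ 5935 m/s.
Total Δv = 3572 + 5935 = 9507 m/s.

Δv ≈ 9510 m/s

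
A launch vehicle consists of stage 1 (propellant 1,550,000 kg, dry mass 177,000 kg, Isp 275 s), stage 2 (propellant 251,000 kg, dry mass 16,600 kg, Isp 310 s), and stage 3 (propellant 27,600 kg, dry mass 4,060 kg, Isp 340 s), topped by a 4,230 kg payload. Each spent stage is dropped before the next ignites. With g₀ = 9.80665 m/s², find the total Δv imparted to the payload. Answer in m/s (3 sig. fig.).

Δv ≈ 14100 m/s

Ignition mass of stage 1 = 1,550,000+177,000 + 251,000+16,600 + 27,600+4,060 + 4,230 = 2,030,490 kg.
Stage 1: m₀ = 2,030,490 kg, m_f = 2,030,490 − 1,550,000 = 480,490 kg; Δv = 275×9.80665×ln(4.226) = 2696.8×1.4412 ≈ 3887 m/s.
Stage 2: m₀ = 303,490 kg, m_f = 303,490 − 251,000 = 52,490 kg; Δv = 310×9.80665×ln(5.782) = 3040.1×1.7547 ≈ 5334 m/s.
Stage 3: m₀ = 35,890 kg, m_f = 35,890 − 27,600 = 8,290 kg; Δv = 340×9.80665×ln(4.329) = 3334.3×1.4654 ≈ 4886 m/s.
Total Δv = 3887 + 5334 + 4886 = 14107 m/s.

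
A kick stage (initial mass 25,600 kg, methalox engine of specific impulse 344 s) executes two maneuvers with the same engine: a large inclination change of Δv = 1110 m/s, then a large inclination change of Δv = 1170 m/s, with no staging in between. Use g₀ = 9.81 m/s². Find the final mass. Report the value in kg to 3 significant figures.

v_e = Isp · g₀ = 344 × 9.81 = 3374.6 m/s.
After the first burn: m = 25600 × exp(−1110/3374.6) = 25600 × 0.71970 = 18,424.3 kg.
After the second burn: m = 18,424.3 × exp(−1170/3374.6) = 18,424.3 × 0.70701 = 13,026.2 kg.

final mass ≈ 13000 kg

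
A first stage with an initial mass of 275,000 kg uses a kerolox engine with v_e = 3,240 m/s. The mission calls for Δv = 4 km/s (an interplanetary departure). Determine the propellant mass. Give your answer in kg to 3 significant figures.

propellant mass ≈ 195000 kg

By the Tsiolkovsky rocket equation, m₀/m_f = exp(Δv / v_e) = exp(4000 / 3240.0) = exp(1.2346) = 3.4369.
m_f = 275,000 / 3.4369 = 80,014 kg, so propellant = m₀ − m_f = 275,000 − 80,014 = 194,986 kg.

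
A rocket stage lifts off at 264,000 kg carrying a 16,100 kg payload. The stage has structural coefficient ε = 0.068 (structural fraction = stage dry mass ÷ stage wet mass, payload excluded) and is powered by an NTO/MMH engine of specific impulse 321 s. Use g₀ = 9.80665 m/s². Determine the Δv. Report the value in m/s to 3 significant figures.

Stage wet mass = m₀ − payload = 264,000 − 16,100 = 247,900 kg.
Stage dry mass = ε × stage wet mass = 0.068 × 247,900 = 16,857.2 kg.
Burnout mass m_f = stage dry + payload = 16,857.2 + 16,100 = 32,957.2 kg.
v_e = Isp · g₀ = 321 × 9.80665 = 3147.9 m/s.
Δv = v_e · ln(264,000/32,957.2) = 3147.9 × ln(8.01) = 3147.9 × 2.0807 ≈ 6550 m/s.

Δv ≈ 6550 m/s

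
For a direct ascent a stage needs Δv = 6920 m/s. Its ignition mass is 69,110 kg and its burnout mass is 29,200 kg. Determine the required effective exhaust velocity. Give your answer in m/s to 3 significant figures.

ln(m₀/m_f) = ln(69110/29200) = ln(2.367) = 0.8615.
v_e = Δv / ln(m₀/m_f) = 6920 / 0.8615 = 8032.2 m/s.

v_e ≈ 8030 m/s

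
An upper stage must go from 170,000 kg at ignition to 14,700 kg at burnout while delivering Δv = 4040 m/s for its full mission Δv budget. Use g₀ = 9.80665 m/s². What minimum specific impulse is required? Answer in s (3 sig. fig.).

Isp ≈ 168 s

ln(m₀/m_f) = ln(170000/14700) = ln(11.56) = 2.4480.
v_e = Δv / ln(m₀/m_f) = 4040 / 2.4480 = 1650.4 m/s.
Isp = v_e / g₀ = 1650.4 / 9.80665 = 168.3 s.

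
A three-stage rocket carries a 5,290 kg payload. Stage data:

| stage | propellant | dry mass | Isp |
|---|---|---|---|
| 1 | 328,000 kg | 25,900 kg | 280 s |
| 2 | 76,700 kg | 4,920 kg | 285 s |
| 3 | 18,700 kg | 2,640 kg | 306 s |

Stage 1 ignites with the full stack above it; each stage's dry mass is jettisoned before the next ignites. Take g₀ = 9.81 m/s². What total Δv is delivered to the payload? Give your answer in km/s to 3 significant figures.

Ignition mass of stage 1 = 328,000+25,900 + 76,700+4,920 + 18,700+2,640 + 5,290 = 462,150 kg.
Stage 1: m₀ = 462,150 kg, m_f = 462,150 − 328,000 = 134,150 kg; Δv = 280×9.81×ln(3.445) = 2746.8×1.2369 ≈ 3398 m/s.
Stage 2: m₀ = 108,250 kg, m_f = 108,250 − 76,700 = 31,550 kg; Δv = 285×9.81×ln(3.431) = 2795.9×1.2329 ≈ 3447 m/s.
Stage 3: m₀ = 26,630 kg, m_f = 26,630 − 18,700 = 7,930 kg; Δv = 306×9.81×ln(3.358) = 3001.9×1.2114 ≈ 3636 m/s.
Total Δv = 3398 + 3447 + 3636 = 10481 m/s.

Δv ≈ 10.5 km/s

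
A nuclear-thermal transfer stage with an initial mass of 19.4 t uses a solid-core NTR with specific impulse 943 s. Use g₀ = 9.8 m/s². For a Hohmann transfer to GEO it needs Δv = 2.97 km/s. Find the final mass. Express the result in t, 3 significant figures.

v_e = Isp · g₀ = 943 × 9.8 = 9241.4 m/s.
m₀/m_f = exp(Δv / v_e) = exp(2970 / 9241.4) = exp(0.3214) = 1.3790.
m_f = m₀ / 1.3790 = 19.4 / 1.3790 = 14.0682 t.

final mass ≈ 14.1 t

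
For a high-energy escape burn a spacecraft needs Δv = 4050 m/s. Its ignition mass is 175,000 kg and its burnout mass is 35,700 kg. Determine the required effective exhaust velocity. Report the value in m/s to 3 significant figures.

v_e ≈ 2550 m/s

ln(m₀/m_f) = ln(175000/35700) = ln(4.902) = 1.5896.
Rocket equation: v_e = Δv / ln(m₀/m_f) = 4050 / 1.5896 = 2547.8 m/s.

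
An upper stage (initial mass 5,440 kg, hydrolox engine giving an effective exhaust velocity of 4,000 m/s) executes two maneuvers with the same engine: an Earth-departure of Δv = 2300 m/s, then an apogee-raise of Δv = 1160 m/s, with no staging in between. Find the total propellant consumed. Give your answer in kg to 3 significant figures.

After the first burn: m = 5440 × exp(−2300/4000.0) = 5440 × 0.56270 = 3,061.09 kg.
After the second burn: m = 3,061.09 × exp(−1160/4000.0) = 3,061.09 × 0.74826 = 2,290.49 kg.
Total propellant = m₀ − m_final = 5440 − 2,290.49 = 3,149.51 kg.

total propellant consumed ≈ 3150 kg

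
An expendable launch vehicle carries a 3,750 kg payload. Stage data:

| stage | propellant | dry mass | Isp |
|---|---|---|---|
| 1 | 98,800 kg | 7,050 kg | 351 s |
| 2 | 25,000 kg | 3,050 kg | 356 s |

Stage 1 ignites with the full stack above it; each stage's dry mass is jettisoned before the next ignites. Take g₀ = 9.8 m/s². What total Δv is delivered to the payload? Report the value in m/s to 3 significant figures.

Δv ≈ 9730 m/s

Ignition mass of stage 1 = 98,800+7,050 + 25,000+3,050 + 3,750 = 137,650 kg.
Stage 1: m₀ = 137,650 kg, m_f = 137,650 − 98,800 = 38,850 kg; Δv = 351×9.8×ln(3.543) = 3439.8×1.2650 ≈ 4351 m/s.
Stage 2: m₀ = 31,800 kg, m_f = 31,800 − 25,000 = 6,800 kg; Δv = 356×9.8×ln(4.676) = 3488.8×1.5425 ≈ 5382 m/s.
Total Δv = 4351 + 5382 = 9733 m/s.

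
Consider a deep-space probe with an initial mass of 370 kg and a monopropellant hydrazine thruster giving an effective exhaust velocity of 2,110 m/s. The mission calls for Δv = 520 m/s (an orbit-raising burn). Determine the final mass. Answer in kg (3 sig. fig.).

m₀/m_f = exp(Δv / v_e) = exp(520 / 2110.0) = exp(0.2464) = 1.2795.
m_f = m₀ / 1.2795 = 370 / 1.2795 = 289.175 kg.

final mass ≈ 289 kg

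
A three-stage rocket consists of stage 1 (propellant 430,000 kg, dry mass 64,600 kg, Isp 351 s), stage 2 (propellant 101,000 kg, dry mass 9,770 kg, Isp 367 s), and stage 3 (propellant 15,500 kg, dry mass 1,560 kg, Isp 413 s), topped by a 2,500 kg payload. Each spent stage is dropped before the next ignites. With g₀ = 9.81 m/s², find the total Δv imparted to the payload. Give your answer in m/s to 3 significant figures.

Ignition mass of stage 1 = 430,000+64,600 + 101,000+9,770 + 15,500+1,560 + 2,500 = 624,930 kg.
Stage 1: m₀ = 624,930 kg, m_f = 624,930 − 430,000 = 194,930 kg; Δv = 351×9.81×ln(3.206) = 3443.3×1.1650 ≈ 4011 m/s.
Stage 2: m₀ = 130,330 kg, m_f = 130,330 − 101,000 = 29,330 kg; Δv = 367×9.81×ln(4.444) = 3600.3×1.4915 ≈ 5370 m/s.
Stage 3: m₀ = 19,560 kg, m_f = 19,560 − 15,500 = 4,060 kg; Δv = 413×9.81×ln(4.818) = 4051.5×1.5723 ≈ 6370 m/s.
Total Δv = 4011 + 5370 + 6370 = 15751 m/s.

Δv ≈ 15800 m/s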